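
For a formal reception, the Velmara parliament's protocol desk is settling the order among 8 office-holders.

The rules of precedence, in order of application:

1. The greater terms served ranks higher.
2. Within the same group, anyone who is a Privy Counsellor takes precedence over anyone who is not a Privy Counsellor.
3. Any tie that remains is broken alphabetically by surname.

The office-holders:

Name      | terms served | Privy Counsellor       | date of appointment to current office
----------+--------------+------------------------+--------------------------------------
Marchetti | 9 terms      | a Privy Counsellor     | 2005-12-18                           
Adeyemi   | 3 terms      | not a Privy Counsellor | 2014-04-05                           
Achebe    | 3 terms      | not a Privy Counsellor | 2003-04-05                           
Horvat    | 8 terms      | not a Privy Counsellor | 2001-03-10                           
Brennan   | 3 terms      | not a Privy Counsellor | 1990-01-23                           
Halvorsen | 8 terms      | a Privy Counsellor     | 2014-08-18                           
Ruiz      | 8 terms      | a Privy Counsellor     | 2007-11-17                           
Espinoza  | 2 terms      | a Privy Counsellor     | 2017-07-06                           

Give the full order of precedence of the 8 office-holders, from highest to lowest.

By terms served (higher first): Marchetti (9 terms); then Halvorsen, Ruiz and Horvat (each 8 terms); then Achebe, Adeyemi and Brennan (each 3 terms); then Espinoza (2 terms).
Among Halvorsen, Ruiz and Horvat, a Privy Counsellor before not a Privy Counsellor: Halvorsen and Ruiz (a Privy Counsellor) before Horvat (not a Privy Counsellor).
Among Halvorsen and Ruiz, alphabetically by surname: Halvorsen before Ruiz.
Achebe, Adeyemi and Brennan are each not a Privy Counsellor, so the next rule applies.
Among Achebe, Adeyemi and Brennan, alphabetically by surname: Achebe before Adeyemi before Brennan.
Full order: Marchetti, Halvorsen, Ruiz, Horvat, Achebe, Adeyemi, Brennan, Espinoza.

Marchetti, Halvorsen, Ruiz, Horvat, Achebe, Adeyemi, Brennan, Espinoza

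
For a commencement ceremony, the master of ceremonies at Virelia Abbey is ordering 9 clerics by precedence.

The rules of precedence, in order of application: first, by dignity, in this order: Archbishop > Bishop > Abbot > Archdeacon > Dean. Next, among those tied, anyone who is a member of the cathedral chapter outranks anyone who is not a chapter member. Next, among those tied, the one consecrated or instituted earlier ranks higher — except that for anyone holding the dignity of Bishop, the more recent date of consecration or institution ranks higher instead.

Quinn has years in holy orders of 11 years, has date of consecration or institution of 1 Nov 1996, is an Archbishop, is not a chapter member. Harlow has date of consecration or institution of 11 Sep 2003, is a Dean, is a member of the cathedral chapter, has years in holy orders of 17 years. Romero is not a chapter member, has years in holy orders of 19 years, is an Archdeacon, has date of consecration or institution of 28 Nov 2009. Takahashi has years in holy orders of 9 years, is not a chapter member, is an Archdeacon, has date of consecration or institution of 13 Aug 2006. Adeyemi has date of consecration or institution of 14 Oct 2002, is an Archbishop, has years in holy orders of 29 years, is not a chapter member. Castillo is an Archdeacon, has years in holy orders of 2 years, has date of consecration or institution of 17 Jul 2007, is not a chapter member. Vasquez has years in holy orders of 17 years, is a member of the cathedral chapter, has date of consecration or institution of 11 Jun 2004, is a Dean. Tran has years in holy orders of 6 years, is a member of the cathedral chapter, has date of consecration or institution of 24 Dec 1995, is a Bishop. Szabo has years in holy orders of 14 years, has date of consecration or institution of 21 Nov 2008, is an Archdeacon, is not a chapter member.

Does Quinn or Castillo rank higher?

Quinn

By dignity: Quinn and Adeyemi (Archbishop); then Tran (Bishop); then Takahashi, Castillo, Szabo and Romero (Archdeacon); then Harlow and Vasquez (Dean).
Quinn and Adeyemi are each not a chapter member, so the next rule applies.
Among Quinn and Adeyemi, by date of consecration or institution (earlier first): Quinn (1 Nov 1996) before Adeyemi (14 Oct 2002).
Takahashi, Castillo, Szabo and Romero are each not a chapter member, so the next rule applies.
Among Takahashi, Castillo, Szabo and Romero, by date of consecration or institution (earlier first): Takahashi (13 Aug 2006) before Castillo (17 Jul 2007) before Szabo (21 Nov 2008) before Romero (28 Nov 2009).
Harlow and Vasquez are each a member of the cathedral chapter, so the next rule applies.
Among Harlow and Vasquez, by date of consecration or institution (earlier first): Harlow (11 Sep 2003) before Vasquez (11 Jun 2004).
So Quinn takes precedence.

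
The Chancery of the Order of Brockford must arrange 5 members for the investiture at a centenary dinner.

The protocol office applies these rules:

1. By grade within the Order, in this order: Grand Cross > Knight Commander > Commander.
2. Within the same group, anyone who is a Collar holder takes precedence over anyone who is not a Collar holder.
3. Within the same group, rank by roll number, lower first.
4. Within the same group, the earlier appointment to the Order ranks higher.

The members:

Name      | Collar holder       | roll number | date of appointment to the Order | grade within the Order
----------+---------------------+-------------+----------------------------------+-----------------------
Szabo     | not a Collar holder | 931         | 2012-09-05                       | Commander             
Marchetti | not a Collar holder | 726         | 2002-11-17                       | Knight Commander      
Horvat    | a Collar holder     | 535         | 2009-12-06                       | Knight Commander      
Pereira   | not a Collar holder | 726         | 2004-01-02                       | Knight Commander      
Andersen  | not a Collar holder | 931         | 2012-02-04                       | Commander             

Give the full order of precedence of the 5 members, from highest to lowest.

By grade within the Order: Horvat, Marchetti and Pereira (Knight Commander); then Andersen and Szabo (Commander).
Among Horvat, Marchetti and Pereira, a Collar holder before not a Collar holder: Horvat (a Collar holder) before Marchetti and Pereira (not a Collar holder).
Marchetti and Pereira both have roll number 726, so the next rule applies.
Among Marchetti and Pereira, by date of appointment to the Order (earlier first): Marchetti (2002-11-17) before Pereira (2004-01-02).
Andersen and Szabo are each not a Collar holder, so the next rule applies.
Andersen and Szabo both have roll number 931, so the next rule applies.
Among Andersen and Szabo, by date of appointment to the Order (earlier first): Andersen (2012-02-04) before Szabo (2012-09-05).
Full order: Horvat, Marchetti, Pereira, Andersen, Szabo.

Horvat, Marchetti, Pereira, Andersen, Szabo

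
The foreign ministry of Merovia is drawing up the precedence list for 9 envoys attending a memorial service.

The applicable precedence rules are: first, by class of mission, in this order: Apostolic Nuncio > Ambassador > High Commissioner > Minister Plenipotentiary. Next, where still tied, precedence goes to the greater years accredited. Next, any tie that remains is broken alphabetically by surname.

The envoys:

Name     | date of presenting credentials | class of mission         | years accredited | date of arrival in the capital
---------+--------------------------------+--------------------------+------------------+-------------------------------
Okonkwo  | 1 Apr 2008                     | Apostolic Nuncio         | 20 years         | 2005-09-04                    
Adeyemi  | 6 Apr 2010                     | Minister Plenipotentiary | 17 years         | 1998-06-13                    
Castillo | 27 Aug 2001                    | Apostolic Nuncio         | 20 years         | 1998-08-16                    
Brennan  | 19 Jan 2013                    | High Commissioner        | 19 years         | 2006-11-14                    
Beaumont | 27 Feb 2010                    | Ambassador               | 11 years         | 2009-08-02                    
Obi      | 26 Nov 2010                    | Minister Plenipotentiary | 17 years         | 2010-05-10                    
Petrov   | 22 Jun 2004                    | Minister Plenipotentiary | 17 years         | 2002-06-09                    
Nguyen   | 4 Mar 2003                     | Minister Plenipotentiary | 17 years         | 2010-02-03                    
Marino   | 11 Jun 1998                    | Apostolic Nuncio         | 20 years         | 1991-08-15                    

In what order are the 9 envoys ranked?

Castillo, Marino, Okonkwo, Beaumont, Brennan, Adeyemi, Nguyen, Obi, Petrov

By class of mission: Castillo, Marino and Okonkwo (Apostolic Nuncio); then Beaumont (Ambassador); then Brennan (High Commissioner); then Adeyemi, Nguyen, Obi and Petrov (Minister Plenipotentiary).
Castillo, Marino and Okonkwo all have years accredited 20 years, so the next rule applies.
Among Castillo, Marino and Okonkwo, alphabetically by surname: Castillo before Marino before Okonkwo.
Adeyemi, Nguyen, Obi and Petrov all have years accredited 17 years, so the next rule applies.
Among Adeyemi, Nguyen, Obi and Petrov, alphabetically by surname: Adeyemi before Nguyen before Obi before Petrov.
Full order: Castillo, Marino, Okonkwo, Beaumont, Brennan, Adeyemi, Nguyen, Obi, Petrov.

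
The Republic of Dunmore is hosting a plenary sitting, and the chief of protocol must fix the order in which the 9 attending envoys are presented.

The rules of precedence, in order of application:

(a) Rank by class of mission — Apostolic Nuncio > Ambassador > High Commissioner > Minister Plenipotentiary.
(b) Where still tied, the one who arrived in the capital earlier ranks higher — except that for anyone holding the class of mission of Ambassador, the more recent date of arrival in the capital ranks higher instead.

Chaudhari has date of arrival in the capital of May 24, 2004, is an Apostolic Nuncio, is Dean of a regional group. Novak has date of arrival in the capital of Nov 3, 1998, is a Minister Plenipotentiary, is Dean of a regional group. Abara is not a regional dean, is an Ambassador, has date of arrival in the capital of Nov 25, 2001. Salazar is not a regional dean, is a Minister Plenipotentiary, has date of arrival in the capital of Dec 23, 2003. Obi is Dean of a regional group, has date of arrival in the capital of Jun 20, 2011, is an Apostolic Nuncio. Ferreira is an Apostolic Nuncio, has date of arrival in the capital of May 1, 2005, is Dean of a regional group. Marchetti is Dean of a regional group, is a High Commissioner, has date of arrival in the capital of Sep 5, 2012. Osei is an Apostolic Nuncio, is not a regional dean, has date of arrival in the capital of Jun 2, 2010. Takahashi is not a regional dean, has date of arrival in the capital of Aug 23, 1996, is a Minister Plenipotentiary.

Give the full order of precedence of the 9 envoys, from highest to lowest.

Chaudhari, Ferreira, Osei, Obi, Abara, Marchetti, Takahashi, Novak, Salazar

By class of mission: Chaudhari, Ferreira, Osei and Obi (Apostolic Nuncio); then Abara (Ambassador); then Marchetti (High Commissioner); then Takahashi, Novak and Salazar (Minister Plenipotentiary).
Among Chaudhari, Ferreira, Osei and Obi, by date of arrival in the capital (earlier first): Chaudhari (May 24, 2004) before Ferreira (May 1, 2005) before Osei (Jun 2, 2010) before Obi (Jun 20, 2011).
Among Takahashi, Novak and Salazar, by date of arrival in the capital (earlier first): Takahashi (Aug 23, 1996) before Novak (Nov 3, 1998) before Salazar (Dec 23, 2003).
Full order: Chaudhari, Ferreira, Osei, Obi, Abara, Marchetti, Takahashi, Novak, Salazar.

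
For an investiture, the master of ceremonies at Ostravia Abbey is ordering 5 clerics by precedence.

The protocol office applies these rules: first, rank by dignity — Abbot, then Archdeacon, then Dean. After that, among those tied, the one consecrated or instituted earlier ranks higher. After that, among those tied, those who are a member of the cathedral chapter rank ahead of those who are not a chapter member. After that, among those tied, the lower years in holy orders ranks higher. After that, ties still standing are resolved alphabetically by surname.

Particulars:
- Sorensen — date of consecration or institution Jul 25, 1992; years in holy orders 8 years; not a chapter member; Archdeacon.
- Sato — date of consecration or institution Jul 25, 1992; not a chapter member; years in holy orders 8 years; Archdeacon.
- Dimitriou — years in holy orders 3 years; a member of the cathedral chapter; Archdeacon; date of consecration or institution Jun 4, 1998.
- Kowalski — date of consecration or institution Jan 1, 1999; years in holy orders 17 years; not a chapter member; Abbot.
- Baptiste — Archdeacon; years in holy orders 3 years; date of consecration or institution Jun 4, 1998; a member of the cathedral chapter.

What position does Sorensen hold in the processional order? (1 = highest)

3

By dignity: Kowalski (Abbot); then Sato, Sorensen, Baptiste and Dimitriou (Archdeacon).
Among Sato, Sorensen, Baptiste and Dimitriou, by date of consecration or institution (earlier first): Sato and Sorensen (Jul 25, 1992) before Baptiste and Dimitriou (Jun 4, 1998).
Sato and Sorensen are each not a chapter member, so the next rule applies.
Sato and Sorensen both have years in holy orders 8 years, so the next rule applies.
Among Sato and Sorensen, alphabetically by surname: Sato before Sorensen.
Baptiste and Dimitriou are each a member of the cathedral chapter, so the next rule applies.
Baptiste and Dimitriou both have years in holy orders 3 years, so the next rule applies.
Among Baptiste and Dimitriou, alphabetically by surname: Baptiste before Dimitriou.
Order: Kowalski, Sato, Sorensen, Baptiste, Dimitriou. So position 3.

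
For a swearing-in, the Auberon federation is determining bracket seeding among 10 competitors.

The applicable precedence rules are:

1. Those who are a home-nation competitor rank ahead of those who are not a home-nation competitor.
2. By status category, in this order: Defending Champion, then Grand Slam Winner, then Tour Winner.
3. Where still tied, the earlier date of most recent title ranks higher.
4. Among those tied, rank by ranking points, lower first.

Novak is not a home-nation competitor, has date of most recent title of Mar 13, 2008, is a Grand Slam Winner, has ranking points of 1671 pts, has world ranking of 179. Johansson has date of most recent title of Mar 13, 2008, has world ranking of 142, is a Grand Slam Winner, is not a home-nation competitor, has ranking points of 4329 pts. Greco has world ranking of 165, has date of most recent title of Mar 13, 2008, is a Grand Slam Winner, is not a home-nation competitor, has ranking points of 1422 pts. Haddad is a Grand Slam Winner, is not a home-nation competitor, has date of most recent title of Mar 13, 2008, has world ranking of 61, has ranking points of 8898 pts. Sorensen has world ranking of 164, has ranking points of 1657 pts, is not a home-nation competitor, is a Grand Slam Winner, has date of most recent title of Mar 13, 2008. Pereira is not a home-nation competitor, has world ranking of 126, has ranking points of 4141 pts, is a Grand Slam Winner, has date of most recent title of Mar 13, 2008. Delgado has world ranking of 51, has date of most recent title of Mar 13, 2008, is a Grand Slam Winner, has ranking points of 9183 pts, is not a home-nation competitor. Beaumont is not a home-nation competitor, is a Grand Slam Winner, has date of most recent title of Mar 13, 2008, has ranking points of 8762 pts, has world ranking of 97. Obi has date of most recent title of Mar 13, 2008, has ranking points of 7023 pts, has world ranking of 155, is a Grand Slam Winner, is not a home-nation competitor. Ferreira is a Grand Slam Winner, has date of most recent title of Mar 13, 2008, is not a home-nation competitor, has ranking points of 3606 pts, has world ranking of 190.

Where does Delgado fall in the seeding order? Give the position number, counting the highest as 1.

10

By the first rule: Greco, Sorensen, Novak, Ferreira, Pereira, Johansson, Obi, Beaumont, Haddad and Delgado (each not a home-nation competitor).
Greco, Sorensen, Novak, Ferreira, Pereira, Johansson, Obi, Beaumont, Haddad and Delgado are each Grand Slam Winner, so the next rule applies.
Greco, Sorensen, Novak, Ferreira, Pereira, Johansson, Obi, Beaumont, Haddad and Delgado all have date of most recent title Mar 13, 2008, so the next rule applies.
Among Greco, Sorensen, Novak, Ferreira, Pereira, Johansson, Obi, Beaumont, Haddad and Delgado, by ranking points (lower first): Greco (1422 pts) before Sorensen (1657 pts) before Novak (1671 pts) before Ferreira (3606 pts) before Pereira (4141 pts) before Johansson (4329 pts) before Obi (7023 pts) before Beaumont (8762 pts) before Haddad (8898 pts) before Delgado (9183 pts).
Order: Greco, Sorensen, Novak, Ferreira, Pereira, Johansson, Obi, Beaumont, Haddad, Delgado. So position 10.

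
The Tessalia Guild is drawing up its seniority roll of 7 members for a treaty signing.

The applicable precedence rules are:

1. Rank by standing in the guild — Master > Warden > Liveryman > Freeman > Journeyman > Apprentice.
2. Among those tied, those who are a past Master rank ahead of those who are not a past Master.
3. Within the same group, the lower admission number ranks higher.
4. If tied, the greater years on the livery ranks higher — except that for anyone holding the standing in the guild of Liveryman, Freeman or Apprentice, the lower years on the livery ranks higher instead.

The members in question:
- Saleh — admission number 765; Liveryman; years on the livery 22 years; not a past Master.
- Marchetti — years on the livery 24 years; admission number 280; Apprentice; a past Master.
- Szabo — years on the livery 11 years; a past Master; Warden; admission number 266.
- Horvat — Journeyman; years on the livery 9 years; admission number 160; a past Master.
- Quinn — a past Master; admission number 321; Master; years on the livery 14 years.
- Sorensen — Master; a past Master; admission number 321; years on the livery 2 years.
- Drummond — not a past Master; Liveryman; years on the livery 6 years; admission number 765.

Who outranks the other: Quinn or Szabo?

By standing in the guild: Quinn and Sorensen (Master); then Szabo (Warden); then Drummond and Saleh (Liveryman); then Horvat (Journeyman); then Marchetti (Apprentice).
Quinn and Sorensen are each a past Master, so the next rule applies.
Quinn and Sorensen both have admission number 321, so the next rule applies.
Among Quinn and Sorensen, by years on the livery (higher first): Quinn (14 years) before Sorensen (2 years).
Drummond and Saleh are each not a past Master, so the next rule applies.
Drummond and Saleh both have admission number 765, so the next rule applies.
Among Drummond and Saleh, by years on the livery (lower first) (reversed rule for this group): Drummond (6 years) before Saleh (22 years).
So Quinn takes precedence.

Quinn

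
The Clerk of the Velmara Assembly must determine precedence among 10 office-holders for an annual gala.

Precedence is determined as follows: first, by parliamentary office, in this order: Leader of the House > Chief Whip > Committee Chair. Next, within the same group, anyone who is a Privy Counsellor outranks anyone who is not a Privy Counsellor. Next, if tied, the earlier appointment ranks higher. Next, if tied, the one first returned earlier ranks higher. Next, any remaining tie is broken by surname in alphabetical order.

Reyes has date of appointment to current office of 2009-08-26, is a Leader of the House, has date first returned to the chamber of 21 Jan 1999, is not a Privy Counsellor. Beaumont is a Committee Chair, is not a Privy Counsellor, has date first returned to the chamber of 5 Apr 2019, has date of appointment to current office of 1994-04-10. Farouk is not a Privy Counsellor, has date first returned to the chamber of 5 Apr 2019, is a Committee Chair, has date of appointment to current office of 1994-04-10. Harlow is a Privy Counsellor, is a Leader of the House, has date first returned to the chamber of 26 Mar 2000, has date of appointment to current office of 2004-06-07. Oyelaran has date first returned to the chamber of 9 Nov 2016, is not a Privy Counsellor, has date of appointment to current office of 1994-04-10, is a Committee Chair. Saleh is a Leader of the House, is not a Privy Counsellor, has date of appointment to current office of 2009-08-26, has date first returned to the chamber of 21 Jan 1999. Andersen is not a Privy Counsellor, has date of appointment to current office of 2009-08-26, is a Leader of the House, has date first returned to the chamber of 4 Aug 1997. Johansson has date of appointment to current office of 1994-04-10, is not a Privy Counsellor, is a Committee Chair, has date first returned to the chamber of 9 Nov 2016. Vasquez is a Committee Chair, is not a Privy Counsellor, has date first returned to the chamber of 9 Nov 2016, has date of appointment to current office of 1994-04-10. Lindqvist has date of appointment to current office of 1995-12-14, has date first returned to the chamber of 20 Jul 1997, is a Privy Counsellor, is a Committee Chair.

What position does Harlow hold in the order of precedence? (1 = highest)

1

By parliamentary office: Harlow, Andersen, Reyes and Saleh (Leader of the House); then Lindqvist, Johansson, Oyelaran, Vasquez, Beaumont and Farouk (Committee Chair).
Among Harlow, Andersen, Reyes and Saleh, a Privy Counsellor before not a Privy Counsellor: Harlow (a Privy Counsellor) before Andersen, Reyes and Saleh (not a Privy Counsellor).
Andersen, Reyes and Saleh all have date of appointment to current office 2009-08-26, so the next rule applies.
Among Andersen, Reyes and Saleh, by date first returned to the chamber (earlier first): Andersen (4 Aug 1997) before Reyes and Saleh (21 Jan 1999).
Among Reyes and Saleh, alphabetically by surname: Reyes before Saleh.
Among Lindqvist, Johansson, Oyelaran, Vasquez, Beaumont and Farouk, a Privy Counsellor before not a Privy Counsellor: Lindqvist (a Privy Counsellor) before Johansson, Oyelaran, Vasquez, Beaumont and Farouk (not a Privy Counsellor).
Johansson, Oyelaran, Vasquez, Beaumont and Farouk all have date of appointment to current office 1994-04-10, so the next rule applies.
Among Johansson, Oyelaran, Vasquez, Beaumont and Farouk, by date first returned to the chamber (earlier first): Johansson, Oyelaran and Vasquez (9 Nov 2016) before Beaumont and Farouk (5 Apr 2019).
Among Johansson, Oyelaran and Vasquez, alphabetically by surname: Johansson before Oyelaran before Vasquez.
Among Beaumont and Farouk, alphabetically by surname: Beaumont before Farouk.
Order: Harlow, Andersen, Reyes, Saleh, Lindqvist, Johansson, Oyelaran, Vasquez, Beaumont, Farouk. So position 1.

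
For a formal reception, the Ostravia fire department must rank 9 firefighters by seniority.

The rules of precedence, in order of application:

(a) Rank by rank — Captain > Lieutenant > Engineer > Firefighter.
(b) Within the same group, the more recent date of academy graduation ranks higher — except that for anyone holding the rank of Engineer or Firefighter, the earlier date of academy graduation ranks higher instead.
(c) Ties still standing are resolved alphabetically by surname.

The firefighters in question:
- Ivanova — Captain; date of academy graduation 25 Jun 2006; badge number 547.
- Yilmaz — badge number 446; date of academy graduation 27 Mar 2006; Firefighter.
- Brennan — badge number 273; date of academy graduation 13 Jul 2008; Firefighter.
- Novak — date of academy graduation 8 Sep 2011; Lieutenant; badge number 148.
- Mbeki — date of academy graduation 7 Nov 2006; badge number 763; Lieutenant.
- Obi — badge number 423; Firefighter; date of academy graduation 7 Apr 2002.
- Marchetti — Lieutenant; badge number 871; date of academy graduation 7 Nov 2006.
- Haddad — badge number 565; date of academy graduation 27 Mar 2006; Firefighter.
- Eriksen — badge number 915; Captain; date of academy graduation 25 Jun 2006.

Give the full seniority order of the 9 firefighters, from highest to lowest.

Eriksen, Ivanova, Novak, Marchetti, Mbeki, Obi, Haddad, Yilmaz, Brennan

By rank: Eriksen and Ivanova (Captain); then Novak, Marchetti and Mbeki (Lieutenant); then Obi, Haddad, Yilmaz and Brennan (Firefighter).
Eriksen and Ivanova both have date of academy graduation 25 Jun 2006, so the next rule applies.
Among Eriksen and Ivanova, alphabetically by surname: Eriksen before Ivanova.
Among Novak, Marchetti and Mbeki, by date of academy graduation (later first): Novak (8 Sep 2011) before Marchetti and Mbeki (7 Nov 2006).
Among Marchetti and Mbeki, alphabetically by surname: Marchetti before Mbeki.
Among Obi, Haddad, Yilmaz and Brennan, by date of academy graduation (earlier first) (reversed rule for this group): Obi (7 Apr 2002) before Haddad and Yilmaz (27 Mar 2006) before Brennan (13 Jul 2008).
Among Haddad and Yilmaz, alphabetically by surname: Haddad before Yilmaz.
Full order: Eriksen, Ivanova, Novak, Marchetti, Mbeki, Obi, Haddad, Yilmaz, Brennan.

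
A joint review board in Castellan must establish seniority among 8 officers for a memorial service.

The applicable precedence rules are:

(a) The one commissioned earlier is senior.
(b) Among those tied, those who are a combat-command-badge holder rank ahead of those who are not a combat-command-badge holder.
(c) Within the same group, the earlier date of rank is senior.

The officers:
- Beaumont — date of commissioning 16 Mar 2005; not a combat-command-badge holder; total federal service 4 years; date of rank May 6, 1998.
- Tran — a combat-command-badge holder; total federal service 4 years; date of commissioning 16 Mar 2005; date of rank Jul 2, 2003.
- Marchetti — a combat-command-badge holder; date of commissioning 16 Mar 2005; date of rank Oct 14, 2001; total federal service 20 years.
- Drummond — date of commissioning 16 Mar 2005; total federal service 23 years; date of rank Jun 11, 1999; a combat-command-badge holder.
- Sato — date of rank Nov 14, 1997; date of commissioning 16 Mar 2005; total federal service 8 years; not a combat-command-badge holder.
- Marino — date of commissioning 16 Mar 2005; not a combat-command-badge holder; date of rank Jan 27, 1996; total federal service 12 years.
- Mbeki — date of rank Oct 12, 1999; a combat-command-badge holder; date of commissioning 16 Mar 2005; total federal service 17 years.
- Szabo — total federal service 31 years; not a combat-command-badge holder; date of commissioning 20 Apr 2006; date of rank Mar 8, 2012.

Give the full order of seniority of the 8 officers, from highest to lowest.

Drummond, Mbeki, Marchetti, Tran, Marino, Sato, Beaumont, Szabo

By date of commissioning (earlier first): Drummond, Mbeki, Marchetti, Tran, Marino, Sato and Beaumont (each 16 Mar 2005); then Szabo (20 Apr 2006).
Among Drummond, Mbeki, Marchetti, Tran, Marino, Sato and Beaumont, a combat-command-badge holder before not a combat-command-badge holder: Drummond, Mbeki, Marchetti and Tran (a combat-command-badge holder) before Marino, Sato and Beaumont (not a combat-command-badge holder).
Among Drummond, Mbeki, Marchetti and Tran, by date of rank (earlier first): Drummond (Jun 11, 1999) before Mbeki (Oct 12, 1999) before Marchetti (Oct 14, 2001) before Tran (Jul 2, 2003).
Among Marino, Sato and Beaumont, by date of rank (earlier first): Marino (Jan 27, 1996) before Sato (Nov 14, 1997) before Beaumont (May 6, 1998).
Full order: Drummond, Mbeki, Marchetti, Tran, Marino, Sato, Beaumont, Szabo.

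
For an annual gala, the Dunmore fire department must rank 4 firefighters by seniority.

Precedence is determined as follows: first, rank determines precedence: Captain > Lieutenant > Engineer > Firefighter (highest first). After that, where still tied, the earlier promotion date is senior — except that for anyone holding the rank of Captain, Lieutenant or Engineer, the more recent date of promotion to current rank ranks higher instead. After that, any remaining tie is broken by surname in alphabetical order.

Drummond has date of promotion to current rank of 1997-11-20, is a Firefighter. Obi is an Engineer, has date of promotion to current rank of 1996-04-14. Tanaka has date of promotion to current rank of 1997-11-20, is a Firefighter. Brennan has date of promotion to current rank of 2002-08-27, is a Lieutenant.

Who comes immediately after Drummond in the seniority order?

By rank: Brennan (Lieutenant); then Obi (Engineer); then Drummond and Tanaka (Firefighter).
Drummond and Tanaka both have date of promotion to current rank 1997-11-20, so the next rule applies.
Among Drummond and Tanaka, alphabetically by surname: Drummond before Tanaka.
Order: Brennan, Obi, Drummond, Tanaka.

Tanaka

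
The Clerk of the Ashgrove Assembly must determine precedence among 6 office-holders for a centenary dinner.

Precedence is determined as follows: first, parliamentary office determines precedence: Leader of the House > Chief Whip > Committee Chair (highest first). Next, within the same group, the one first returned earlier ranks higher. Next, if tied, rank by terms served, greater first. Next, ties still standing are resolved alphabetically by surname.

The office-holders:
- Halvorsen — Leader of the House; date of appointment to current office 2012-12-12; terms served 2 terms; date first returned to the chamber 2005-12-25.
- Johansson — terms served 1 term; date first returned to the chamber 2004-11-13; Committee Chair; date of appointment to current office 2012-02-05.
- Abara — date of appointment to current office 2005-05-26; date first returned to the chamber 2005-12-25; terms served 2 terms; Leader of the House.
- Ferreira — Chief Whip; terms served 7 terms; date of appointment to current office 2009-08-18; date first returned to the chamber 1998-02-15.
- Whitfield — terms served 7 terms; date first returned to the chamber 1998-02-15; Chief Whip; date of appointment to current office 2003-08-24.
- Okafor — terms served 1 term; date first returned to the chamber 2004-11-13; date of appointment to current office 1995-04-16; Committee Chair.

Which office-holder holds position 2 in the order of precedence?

By parliamentary office: Abara and Halvorsen (Leader of the House); then Ferreira and Whitfield (Chief Whip); then Johansson and Okafor (Committee Chair).
Abara and Halvorsen both have date first returned to the chamber 2005-12-25, so the next rule applies.
Abara and Halvorsen both have terms served 2 terms, so the next rule applies.
Among Abara and Halvorsen, alphabetically by surname: Abara before Halvorsen.
Ferreira and Whitfield both have date first returned to the chamber 1998-02-15, so the next rule applies.
Ferreira and Whitfield both have terms served 7 terms, so the next rule applies.
Among Ferreira and Whitfield, alphabetically by surname: Ferreira before Whitfield.
Johansson and Okafor both have date first returned to the chamber 2004-11-13, so the next rule applies.
Johansson and Okafor both have terms served 1 term, so the next rule applies.
Among Johansson and Okafor, alphabetically by surname: Johansson before Okafor.
Order: Abara, Halvorsen, Ferreira, Whitfield, Johansson, Okafor.

Halvorsen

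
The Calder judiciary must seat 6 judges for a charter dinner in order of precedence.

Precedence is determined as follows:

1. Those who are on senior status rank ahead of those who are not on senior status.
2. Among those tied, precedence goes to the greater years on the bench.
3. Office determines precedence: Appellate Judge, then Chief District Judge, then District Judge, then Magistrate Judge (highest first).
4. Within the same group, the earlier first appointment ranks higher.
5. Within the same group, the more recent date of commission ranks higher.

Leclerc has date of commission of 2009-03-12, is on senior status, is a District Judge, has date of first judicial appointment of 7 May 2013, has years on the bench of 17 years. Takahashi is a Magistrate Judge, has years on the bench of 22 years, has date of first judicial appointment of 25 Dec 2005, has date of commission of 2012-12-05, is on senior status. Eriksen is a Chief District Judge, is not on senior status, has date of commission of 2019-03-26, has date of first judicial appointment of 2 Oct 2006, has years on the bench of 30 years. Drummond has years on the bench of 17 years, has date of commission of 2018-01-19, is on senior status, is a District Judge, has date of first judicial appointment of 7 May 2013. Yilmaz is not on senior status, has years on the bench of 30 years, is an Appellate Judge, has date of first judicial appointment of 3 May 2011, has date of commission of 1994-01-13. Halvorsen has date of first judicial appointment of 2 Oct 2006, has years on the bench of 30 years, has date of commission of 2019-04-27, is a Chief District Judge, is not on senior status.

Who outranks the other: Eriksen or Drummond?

By the first rule: Takahashi, Drummond and Leclerc (each on senior status); then Yilmaz, Halvorsen and Eriksen (each not on senior status).
Among Takahashi, Drummond and Leclerc, by years on the bench (higher first): Takahashi (22 years) before Drummond and Leclerc (17 years).
Drummond and Leclerc are each District Judge, so the next rule applies.
Drummond and Leclerc both have date of first judicial appointment 7 May 2013, so the next rule applies.
Among Drummond and Leclerc, by date of commission (later first): Drummond (2018-01-19) before Leclerc (2009-03-12).
Yilmaz, Halvorsen and Eriksen all have years on the bench 30 years, so the next rule applies.
Among Yilmaz, Halvorsen and Eriksen, by office: Yilmaz (Appellate Judge) before Halvorsen and Eriksen (Chief District Judge).
Halvorsen and Eriksen both have date of first judicial appointment 2 Oct 2006, so the next rule applies.
Among Halvorsen and Eriksen, by date of commission (later first): Halvorsen (2019-04-27) before Eriksen (2019-03-26).
So Drummond takes precedence.

Drummond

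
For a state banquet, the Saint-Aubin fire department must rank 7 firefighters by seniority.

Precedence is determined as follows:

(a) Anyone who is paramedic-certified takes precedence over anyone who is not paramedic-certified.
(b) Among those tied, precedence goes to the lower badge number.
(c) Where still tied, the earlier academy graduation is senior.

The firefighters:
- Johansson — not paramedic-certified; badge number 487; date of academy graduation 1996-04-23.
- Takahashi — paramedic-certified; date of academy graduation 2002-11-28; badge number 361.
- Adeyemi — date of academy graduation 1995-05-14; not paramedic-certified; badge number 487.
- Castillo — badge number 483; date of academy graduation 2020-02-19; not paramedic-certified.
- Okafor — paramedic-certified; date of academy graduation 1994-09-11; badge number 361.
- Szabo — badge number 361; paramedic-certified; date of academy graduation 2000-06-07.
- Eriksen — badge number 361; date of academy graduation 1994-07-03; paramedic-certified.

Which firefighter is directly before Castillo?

Takahashi

By the first rule: Eriksen, Okafor, Szabo and Takahashi (each paramedic-certified); then Castillo, Adeyemi and Johansson (each not paramedic-certified).
Eriksen, Okafor, Szabo and Takahashi all have badge number 361, so the next rule applies.
Among Eriksen, Okafor, Szabo and Takahashi, by date of academy graduation (earlier first): Eriksen (1994-07-03) before Okafor (1994-09-11) before Szabo (2000-06-07) before Takahashi (2002-11-28).
Among Castillo, Adeyemi and Johansson, by badge number (lower first): Castillo (483) before Adeyemi and Johansson (487).
Among Adeyemi and Johansson, by date of academy graduation (earlier first): Adeyemi (1995-05-14) before Johansson (1996-04-23).
Order: Eriksen, Okafor, Szabo, Takahashi, Castillo, Adeyemi, Johansson.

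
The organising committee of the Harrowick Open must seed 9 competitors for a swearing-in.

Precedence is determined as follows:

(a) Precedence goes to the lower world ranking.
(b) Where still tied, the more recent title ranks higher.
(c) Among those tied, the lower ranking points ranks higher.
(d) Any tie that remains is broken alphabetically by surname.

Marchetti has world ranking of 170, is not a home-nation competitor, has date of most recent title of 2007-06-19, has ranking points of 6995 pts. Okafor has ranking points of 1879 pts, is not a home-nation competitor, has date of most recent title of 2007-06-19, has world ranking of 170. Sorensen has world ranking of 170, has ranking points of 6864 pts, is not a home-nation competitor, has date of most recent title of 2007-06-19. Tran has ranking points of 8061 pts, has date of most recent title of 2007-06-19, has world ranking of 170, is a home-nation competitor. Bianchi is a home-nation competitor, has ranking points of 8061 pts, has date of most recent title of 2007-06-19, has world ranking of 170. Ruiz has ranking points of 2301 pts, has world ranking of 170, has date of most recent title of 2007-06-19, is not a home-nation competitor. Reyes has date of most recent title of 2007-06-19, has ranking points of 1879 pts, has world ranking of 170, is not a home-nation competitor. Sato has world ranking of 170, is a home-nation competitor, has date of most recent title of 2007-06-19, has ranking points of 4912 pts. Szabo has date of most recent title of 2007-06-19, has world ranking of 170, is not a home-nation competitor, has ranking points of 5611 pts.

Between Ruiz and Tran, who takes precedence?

Ruiz

By world ranking (lower first): Okafor, Reyes, Ruiz, Sato, Szabo, Sorensen, Marchetti, Bianchi and Tran (each 170).
Okafor, Reyes, Ruiz, Sato, Szabo, Sorensen, Marchetti, Bianchi and Tran all have date of most recent title 2007-06-19, so the next rule applies.
Among Okafor, Reyes, Ruiz, Sato, Szabo, Sorensen, Marchetti, Bianchi and Tran, by ranking points (lower first): Okafor and Reyes (1879 pts) before Ruiz (2301 pts) before Sato (4912 pts) before Szabo (5611 pts) before Sorensen (6864 pts) before Marchetti (6995 pts) before Bianchi and Tran (8061 pts).
Among Okafor and Reyes, alphabetically by surname: Okafor before Reyes.
Among Bianchi and Tran, alphabetically by surname: Bianchi before Tran.
So Ruiz takes precedence.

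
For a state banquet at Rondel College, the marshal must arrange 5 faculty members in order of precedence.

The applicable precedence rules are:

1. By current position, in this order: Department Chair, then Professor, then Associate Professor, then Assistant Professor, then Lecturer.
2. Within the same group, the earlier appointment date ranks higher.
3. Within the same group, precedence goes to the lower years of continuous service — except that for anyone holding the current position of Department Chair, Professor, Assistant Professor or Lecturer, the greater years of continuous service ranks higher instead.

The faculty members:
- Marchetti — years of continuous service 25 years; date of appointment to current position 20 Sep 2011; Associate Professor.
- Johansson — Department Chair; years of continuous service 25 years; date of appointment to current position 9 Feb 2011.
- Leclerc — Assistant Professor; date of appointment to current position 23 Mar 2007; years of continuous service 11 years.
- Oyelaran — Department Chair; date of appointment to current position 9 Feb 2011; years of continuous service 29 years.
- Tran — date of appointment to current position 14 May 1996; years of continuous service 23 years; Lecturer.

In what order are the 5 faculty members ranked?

By current position: Oyelaran and Johansson (Department Chair); then Marchetti (Associate Professor); then Leclerc (Assistant Professor); then Tran (Lecturer).
Oyelaran and Johansson both have date of appointment to current position 9 Feb 2011, so the next rule applies.
Among Oyelaran and Johansson, by years of continuous service (higher first) (reversed rule for this group): Oyelaran (29 years) before Johansson (25 years).
Full order: Oyelaran, Johansson, Marchetti, Leclerc, Tran.

Oyelaran, Johansson, Marchetti, Leclerc, Tran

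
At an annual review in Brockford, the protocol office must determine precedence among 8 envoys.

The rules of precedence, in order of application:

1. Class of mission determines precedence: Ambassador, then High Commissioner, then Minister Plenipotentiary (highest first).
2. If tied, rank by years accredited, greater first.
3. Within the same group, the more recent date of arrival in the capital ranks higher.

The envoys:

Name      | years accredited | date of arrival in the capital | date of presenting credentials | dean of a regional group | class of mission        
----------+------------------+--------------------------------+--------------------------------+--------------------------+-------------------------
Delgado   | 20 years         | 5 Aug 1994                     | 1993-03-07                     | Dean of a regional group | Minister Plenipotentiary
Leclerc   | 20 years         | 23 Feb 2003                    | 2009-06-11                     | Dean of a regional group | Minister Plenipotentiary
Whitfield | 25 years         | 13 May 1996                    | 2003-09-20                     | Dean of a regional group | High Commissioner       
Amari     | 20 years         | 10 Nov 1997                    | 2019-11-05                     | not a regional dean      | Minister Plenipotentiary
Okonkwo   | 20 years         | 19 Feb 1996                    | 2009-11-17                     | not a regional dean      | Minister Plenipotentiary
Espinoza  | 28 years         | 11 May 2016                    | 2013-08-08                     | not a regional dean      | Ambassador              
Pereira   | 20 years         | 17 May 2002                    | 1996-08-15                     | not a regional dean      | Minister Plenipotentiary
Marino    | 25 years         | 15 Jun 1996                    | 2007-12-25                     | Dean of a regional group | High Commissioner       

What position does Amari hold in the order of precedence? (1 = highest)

By class of mission: Espinoza (Ambassador); then Marino and Whitfield (High Commissioner); then Leclerc, Pereira, Amari, Okonkwo and Delgado (Minister Plenipotentiary).
Marino and Whitfield both have years accredited 25 years, so the next rule applies.
Among Marino and Whitfield, by date of arrival in the capital (later first): Marino (15 Jun 1996) before Whitfield (13 May 1996).
Leclerc, Pereira, Amari, Okonkwo and Delgado all have years accredited 20 years, so the next rule applies.
Among Leclerc, Pereira, Amari, Okonkwo and Delgado, by date of arrival in the capital (later first): Leclerc (23 Feb 2003) before Pereira (17 May 2002) before Amari (10 Nov 1997) before Okonkwo (19 Feb 1996) before Delgado (5 Aug 1994).
Order: Espinoza, Marino, Whitfield, Leclerc, Pereira, Amari, Okonkwo, Delgado. So position 6.

6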